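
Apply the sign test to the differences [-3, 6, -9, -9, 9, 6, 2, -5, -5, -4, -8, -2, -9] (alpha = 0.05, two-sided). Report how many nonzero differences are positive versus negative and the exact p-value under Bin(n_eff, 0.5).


Step 1: Discard zero differences. Original n = 13; n_eff = number of nonzero differences = 13.
Nonzero differences (with sign): -3, +6, -9, -9, +9, +6, +2, -5, -5, -4, -8, -2, -9
Step 2: Count signs: positive = 4, negative = 9.
Step 3: Under H0: P(positive) = 0.5, so the number of positives S ~ Bin(13, 0.5).
Step 4: Two-sided exact p-value = sum of Bin(13,0.5) probabilities at or below the observed probability = 0.266846.
Step 5: alpha = 0.05. fail to reject H0.

n_eff = 13, pos = 4, neg = 9, p = 0.266846, fail to reject H0.


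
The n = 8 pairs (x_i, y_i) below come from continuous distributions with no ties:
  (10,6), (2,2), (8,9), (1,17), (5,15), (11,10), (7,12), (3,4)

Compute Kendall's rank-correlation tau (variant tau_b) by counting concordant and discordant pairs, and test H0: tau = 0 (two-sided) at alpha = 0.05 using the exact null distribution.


Step 1: Enumerate the 28 unordered pairs (i,j) with i<j and classify each by sign(x_j-x_i) * sign(y_j-y_i).
  (1,2):dx=-8,dy=-4->C; (1,3):dx=-2,dy=+3->D; (1,4):dx=-9,dy=+11->D; (1,5):dx=-5,dy=+9->D
  (1,6):dx=+1,dy=+4->C; (1,7):dx=-3,dy=+6->D; (1,8):dx=-7,dy=-2->C; (2,3):dx=+6,dy=+7->C
  (2,4):dx=-1,dy=+15->D; (2,5):dx=+3,dy=+13->C; (2,6):dx=+9,dy=+8->C; (2,7):dx=+5,dy=+10->C
  (2,8):dx=+1,dy=+2->C; (3,4):dx=-7,dy=+8->D; (3,5):dx=-3,dy=+6->D; (3,6):dx=+3,dy=+1->C
  (3,7):dx=-1,dy=+3->D; (3,8):dx=-5,dy=-5->C; (4,5):dx=+4,dy=-2->D; (4,6):dx=+10,dy=-7->D
  (4,7):dx=+6,dy=-5->D; (4,8):dx=+2,dy=-13->D; (5,6):dx=+6,dy=-5->D; (5,7):dx=+2,dy=-3->D
  (5,8):dx=-2,dy=-11->C; (6,7):dx=-4,dy=+2->D; (6,8):dx=-8,dy=-6->C; (7,8):dx=-4,dy=-8->C
Step 2: C = 13, D = 15, total pairs = 28.
Step 3: tau = (C - D)/(n(n-1)/2) = (13 - 15)/28 = -0.071429.
Step 4: Exact two-sided p-value (enumerate n! = 40320 permutations of y under H0): p = 0.904861.
Step 5: alpha = 0.05. fail to reject H0.

tau_b = -0.0714 (C=13, D=15), p = 0.904861, fail to reject H0.


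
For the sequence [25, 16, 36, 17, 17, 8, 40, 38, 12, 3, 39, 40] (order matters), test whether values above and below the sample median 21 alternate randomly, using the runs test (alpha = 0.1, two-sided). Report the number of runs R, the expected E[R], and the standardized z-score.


Step 1: Compute median = 21; label A = above, B = below.
Labels in order: ABABBBAABBAA  (n_A = 6, n_B = 6)
Step 2: Count runs R = 7.
Step 3: Under H0 (random ordering), E[R] = 2*n_A*n_B/(n_A+n_B) + 1 = 2*6*6/12 + 1 = 7.0000.
        Var[R] = 2*n_A*n_B*(2*n_A*n_B - n_A - n_B) / ((n_A+n_B)^2 * (n_A+n_B-1)) = 4320/1584 = 2.7273.
        SD[R] = 1.6514.
Step 4: R = E[R], so z = 0 with no continuity correction.
Step 5: Two-sided p-value via normal approximation = 2*(1 - Phi(|z|)) = 1.000000.
Step 6: alpha = 0.1. fail to reject H0.

R = 7, z = 0.0000, p = 1.000000, fail to reject H0.


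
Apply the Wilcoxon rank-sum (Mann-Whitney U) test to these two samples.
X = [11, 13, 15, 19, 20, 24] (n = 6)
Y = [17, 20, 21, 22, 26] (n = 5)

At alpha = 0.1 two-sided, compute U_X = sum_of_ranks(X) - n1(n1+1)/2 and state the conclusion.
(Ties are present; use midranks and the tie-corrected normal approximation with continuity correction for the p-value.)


Step 1: Combine and sort all 11 observations; assign midranks.
sorted (value, group): (11,X), (13,X), (15,X), (17,Y), (19,X), (20,X), (20,Y), (21,Y), (22,Y), (24,X), (26,Y)
ranks: 11->1, 13->2, 15->3, 17->4, 19->5, 20->6.5, 20->6.5, 21->8, 22->9, 24->10, 26->11
Step 2: Rank sum for X: R1 = 1 + 2 + 3 + 5 + 6.5 + 10 = 27.5.
Step 3: U_X = R1 - n1(n1+1)/2 = 27.5 - 6*7/2 = 27.5 - 21 = 6.5.
       U_Y = n1*n2 - U_X = 30 - 6.5 = 23.5.
Step 4: Ties are present, so use the tie-corrected normal approximation (with continuity correction) for the p-value.
Step 5: p-value = 0.143215; compare to alpha = 0.1. fail to reject H0.

U_X = 6.5, p = 0.143215, fail to reject H0 at alpha = 0.1.


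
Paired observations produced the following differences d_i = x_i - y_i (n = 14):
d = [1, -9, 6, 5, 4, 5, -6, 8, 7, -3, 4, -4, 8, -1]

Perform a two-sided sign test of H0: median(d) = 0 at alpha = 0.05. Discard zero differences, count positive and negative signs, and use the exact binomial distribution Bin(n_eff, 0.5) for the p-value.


Step 1: Discard zero differences. Original n = 14; n_eff = number of nonzero differences = 14.
Nonzero differences (with sign): +1, -9, +6, +5, +4, +5, -6, +8, +7, -3, +4, -4, +8, -1
Step 2: Count signs: positive = 9, negative = 5.
Step 3: Under H0: P(positive) = 0.5, so the number of positives S ~ Bin(14, 0.5).
Step 4: Two-sided exact p-value = sum of Bin(14,0.5) probabilities at or below the observed probability = 0.423950.
Step 5: alpha = 0.05. fail to reject H0.

n_eff = 14, pos = 9, neg = 5, p = 0.423950, fail to reject H0.


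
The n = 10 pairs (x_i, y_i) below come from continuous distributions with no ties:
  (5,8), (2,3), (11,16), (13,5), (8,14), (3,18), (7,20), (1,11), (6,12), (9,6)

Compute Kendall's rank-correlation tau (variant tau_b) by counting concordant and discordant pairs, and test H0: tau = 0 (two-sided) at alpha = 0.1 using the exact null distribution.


Step 1: Enumerate the 45 unordered pairs (i,j) with i<j and classify each by sign(x_j-x_i) * sign(y_j-y_i).
  (1,2):dx=-3,dy=-5->C; (1,3):dx=+6,dy=+8->C; (1,4):dx=+8,dy=-3->D; (1,5):dx=+3,dy=+6->C
  (1,6):dx=-2,dy=+10->D; (1,7):dx=+2,dy=+12->C; (1,8):dx=-4,dy=+3->D; (1,9):dx=+1,dy=+4->C
  (1,10):dx=+4,dy=-2->D; (2,3):dx=+9,dy=+13->C; (2,4):dx=+11,dy=+2->C; (2,5):dx=+6,dy=+11->C
  (2,6):dx=+1,dy=+15->C; (2,7):dx=+5,dy=+17->C; (2,8):dx=-1,dy=+8->D; (2,9):dx=+4,dy=+9->C
  (2,10):dx=+7,dy=+3->C; (3,4):dx=+2,dy=-11->D; (3,5):dx=-3,dy=-2->C; (3,6):dx=-8,dy=+2->D
  (3,7):dx=-4,dy=+4->D; (3,8):dx=-10,dy=-5->C; (3,9):dx=-5,dy=-4->C; (3,10):dx=-2,dy=-10->C
  (4,5):dx=-5,dy=+9->D; (4,6):dx=-10,dy=+13->D; (4,7):dx=-6,dy=+15->D; (4,8):dx=-12,dy=+6->D
  (4,9):dx=-7,dy=+7->D; (4,10):dx=-4,dy=+1->D; (5,6):dx=-5,dy=+4->D; (5,7):dx=-1,dy=+6->D
  (5,8):dx=-7,dy=-3->C; (5,9):dx=-2,dy=-2->C; (5,10):dx=+1,dy=-8->D; (6,7):dx=+4,dy=+2->C
  (6,8):dx=-2,dy=-7->C; (6,9):dx=+3,dy=-6->D; (6,10):dx=+6,dy=-12->D; (7,8):dx=-6,dy=-9->C
  (7,9):dx=-1,dy=-8->C; (7,10):dx=+2,dy=-14->D; (8,9):dx=+5,dy=+1->C; (8,10):dx=+8,dy=-5->D
  (9,10):dx=+3,dy=-6->D
Step 2: C = 23, D = 22, total pairs = 45.
Step 3: tau = (C - D)/(n(n-1)/2) = (23 - 22)/45 = 0.022222.
Step 4: Exact two-sided p-value (enumerate n! = 3628800 permutations of y under H0): p = 1.000000.
Step 5: alpha = 0.1. fail to reject H0.

tau_b = 0.0222 (C=23, D=22), p = 1.000000, fail to reject H0.


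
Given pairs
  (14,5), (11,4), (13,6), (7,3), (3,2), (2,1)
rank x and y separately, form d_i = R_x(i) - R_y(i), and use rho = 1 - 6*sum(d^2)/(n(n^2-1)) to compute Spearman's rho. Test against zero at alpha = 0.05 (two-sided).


Step 1: Rank x and y separately (midranks; no ties here).
rank(x): 14->6, 11->4, 13->5, 7->3, 3->2, 2->1
rank(y): 5->5, 4->4, 6->6, 3->3, 2->2, 1->1
Step 2: d_i = R_x(i) - R_y(i); compute d_i^2.
  (6-5)^2=1, (4-4)^2=0, (5-6)^2=1, (3-3)^2=0, (2-2)^2=0, (1-1)^2=0
sum(d^2) = 2.
Step 3: rho = 1 - 6*2 / (6*(6^2 - 1)) = 1 - 12/210 = 0.942857.
Step 4: Under H0, t = rho * sqrt((n-2)/(1-rho^2)) = 5.6595 ~ t(4).
Step 5: Two-sided p-value from the t-distribution with 4 df = 0.004805.
Step 6: alpha = 0.05. reject H0.

rho = 0.9429, p = 0.004805, reject H0 at alpha = 0.05.


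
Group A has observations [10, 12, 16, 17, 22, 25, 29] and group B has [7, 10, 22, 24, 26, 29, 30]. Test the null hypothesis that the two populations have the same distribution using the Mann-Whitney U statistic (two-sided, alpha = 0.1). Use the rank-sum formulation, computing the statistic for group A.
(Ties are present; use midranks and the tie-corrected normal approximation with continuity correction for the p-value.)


Step 1: Combine and sort all 14 observations; assign midranks.
sorted (value, group): (7,Y), (10,X), (10,Y), (12,X), (16,X), (17,X), (22,X), (22,Y), (24,Y), (25,X), (26,Y), (29,X), (29,Y), (30,Y)
ranks: 7->1, 10->2.5, 10->2.5, 12->4, 16->5, 17->6, 22->7.5, 22->7.5, 24->9, 25->10, 26->11, 29->12.5, 29->12.5, 30->14
Step 2: Rank sum for X: R1 = 2.5 + 4 + 5 + 6 + 7.5 + 10 + 12.5 = 47.5.
Step 3: U_X = R1 - n1(n1+1)/2 = 47.5 - 7*8/2 = 47.5 - 28 = 19.5.
       U_Y = n1*n2 - U_X = 49 - 19.5 = 29.5.
Step 4: Ties are present, so use the tie-corrected normal approximation (with continuity correction) for the p-value.
Step 5: p-value = 0.564011; compare to alpha = 0.1. fail to reject H0.

U_X = 19.5, p = 0.564011, fail to reject H0 at alpha = 0.1.


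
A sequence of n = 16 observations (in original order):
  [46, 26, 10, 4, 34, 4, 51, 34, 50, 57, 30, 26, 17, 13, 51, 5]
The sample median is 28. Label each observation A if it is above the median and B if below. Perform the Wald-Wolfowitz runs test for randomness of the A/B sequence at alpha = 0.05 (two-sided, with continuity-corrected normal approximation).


Step 1: Compute median = 28; label A = above, B = below.
Labels in order: ABBBABAAAAABBBAB  (n_A = 8, n_B = 8)
Step 2: Count runs R = 8.
Step 3: Under H0 (random ordering), E[R] = 2*n_A*n_B/(n_A+n_B) + 1 = 2*8*8/16 + 1 = 9.0000.
        Var[R] = 2*n_A*n_B*(2*n_A*n_B - n_A - n_B) / ((n_A+n_B)^2 * (n_A+n_B-1)) = 14336/3840 = 3.7333.
        SD[R] = 1.9322.
Step 4: Continuity-corrected z = (R + 0.5 - E[R]) / SD[R] = (8 + 0.5 - 9.0000) / 1.9322 = -0.2588.
Step 5: Two-sided p-value via normal approximation = 2*(1 - Phi(|z|)) = 0.795809.
Step 6: alpha = 0.05. fail to reject H0.

R = 8, z = -0.2588, p = 0.795809, fail to reject H0.


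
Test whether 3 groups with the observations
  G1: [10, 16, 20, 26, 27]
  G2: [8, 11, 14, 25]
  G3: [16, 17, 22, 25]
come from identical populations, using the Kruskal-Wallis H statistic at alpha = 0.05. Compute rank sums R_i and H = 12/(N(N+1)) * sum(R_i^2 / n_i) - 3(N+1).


Step 1: Combine all N = 13 observations and assign midranks.
sorted (value, group, rank): (8,G2,1), (10,G1,2), (11,G2,3), (14,G2,4), (16,G1,5.5), (16,G3,5.5), (17,G3,7), (20,G1,8), (22,G3,9), (25,G2,10.5), (25,G3,10.5), (26,G1,12), (27,G1,13)
Step 2: Sum ranks within each group.
R_1 = 40.5 (n_1 = 5)
R_2 = 18.5 (n_2 = 4)
R_3 = 32 (n_3 = 4)
Step 3: H = 12/(N(N+1)) * sum(R_i^2/n_i) - 3(N+1)
     = 12/(13*14) * (40.5^2/5 + 18.5^2/4 + 32^2/4) - 3*14
     = 0.065934 * 669.612 - 42
     = 2.150275.
Step 4: Ties present; correction factor C = 1 - 12/(13^3 - 13) = 0.994505. Corrected H = 2.150275 / 0.994505 = 2.162155.
Step 5: Under H0, H ~ chi^2(2); p-value = 0.339230.
Step 6: alpha = 0.05. fail to reject H0.

H = 2.1622, df = 2, p = 0.339230, fail to reject H0.


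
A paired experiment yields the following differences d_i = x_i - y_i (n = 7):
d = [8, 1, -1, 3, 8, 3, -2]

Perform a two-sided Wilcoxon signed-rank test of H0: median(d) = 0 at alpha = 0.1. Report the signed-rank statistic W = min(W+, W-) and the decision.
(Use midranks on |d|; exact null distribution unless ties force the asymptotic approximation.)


Step 1: Drop any zero differences (none here) and take |d_i|.
|d| = [8, 1, 1, 3, 8, 3, 2]
Step 2: Midrank |d_i| (ties get averaged ranks).
ranks: |8|->6.5, |1|->1.5, |1|->1.5, |3|->4.5, |8|->6.5, |3|->4.5, |2|->3
Step 3: Attach original signs; sum ranks with positive sign and with negative sign.
W+ = 6.5 + 1.5 + 4.5 + 6.5 + 4.5 = 23.5
W- = 1.5 + 3 = 4.5
(Check: W+ + W- = 28 should equal n(n+1)/2 = 28.)
Step 4: Test statistic W = min(W+, W-) = 4.5.
Step 5: Ties in |d|, so use the tie-corrected normal approximation.
        E[W] = n(n+1)/4 = 7*8/4 = 14.
        Tie groups: |d|=1 (t=2), |d|=3 (t=2), |d|=8 (t=2); sum(t^3 - t) = 18.
        Var[W] = n(n+1)(2n+1)/24 - sum(t^3-t)/48 = 840/24 - 18/48 = 34.625.
        z = (W - E[W]) / sqrt(Var[W]) = (4.5 - 14) / 5.8843 = -1.6145.
        Two-sided p = 2*Phi(z) = 0.106427.
Step 6: alpha = 0.1. fail to reject H0.

W+ = 23.5, W- = 4.5, W = min = 4.5, p = 0.106427, fail to reject H0.


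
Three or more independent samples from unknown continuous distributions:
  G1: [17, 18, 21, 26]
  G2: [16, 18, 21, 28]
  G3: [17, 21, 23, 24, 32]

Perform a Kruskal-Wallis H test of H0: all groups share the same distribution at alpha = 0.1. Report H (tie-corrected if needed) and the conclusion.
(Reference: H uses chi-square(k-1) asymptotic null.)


Step 1: Combine all N = 13 observations and assign midranks.
sorted (value, group, rank): (16,G2,1), (17,G1,2.5), (17,G3,2.5), (18,G1,4.5), (18,G2,4.5), (21,G1,7), (21,G2,7), (21,G3,7), (23,G3,9), (24,G3,10), (26,G1,11), (28,G2,12), (32,G3,13)
Step 2: Sum ranks within each group.
R_1 = 25 (n_1 = 4)
R_2 = 24.5 (n_2 = 4)
R_3 = 41.5 (n_3 = 5)
Step 3: H = 12/(N(N+1)) * sum(R_i^2/n_i) - 3(N+1)
     = 12/(13*14) * (25^2/4 + 24.5^2/4 + 41.5^2/5) - 3*14
     = 0.065934 * 650.763 - 42
     = 0.907418.
Step 4: Ties present; correction factor C = 1 - 36/(13^3 - 13) = 0.983516. Corrected H = 0.907418 / 0.983516 = 0.922626.
Step 5: Under H0, H ~ chi^2(2); p-value = 0.630455.
Step 6: alpha = 0.1. fail to reject H0.

H = 0.9226, df = 2, p = 0.630455, fail to reject H0.


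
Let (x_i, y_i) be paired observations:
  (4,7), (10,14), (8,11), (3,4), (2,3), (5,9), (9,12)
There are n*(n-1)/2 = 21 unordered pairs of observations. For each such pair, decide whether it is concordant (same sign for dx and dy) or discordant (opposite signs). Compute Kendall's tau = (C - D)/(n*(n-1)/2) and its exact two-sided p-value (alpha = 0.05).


Step 1: Enumerate the 21 unordered pairs (i,j) with i<j and classify each by sign(x_j-x_i) * sign(y_j-y_i).
  (1,2):dx=+6,dy=+7->C; (1,3):dx=+4,dy=+4->C; (1,4):dx=-1,dy=-3->C; (1,5):dx=-2,dy=-4->C
  (1,6):dx=+1,dy=+2->C; (1,7):dx=+5,dy=+5->C; (2,3):dx=-2,dy=-3->C; (2,4):dx=-7,dy=-10->C
  (2,5):dx=-8,dy=-11->C; (2,6):dx=-5,dy=-5->C; (2,7):dx=-1,dy=-2->C; (3,4):dx=-5,dy=-7->C
  (3,5):dx=-6,dy=-8->C; (3,6):dx=-3,dy=-2->C; (3,7):dx=+1,dy=+1->C; (4,5):dx=-1,dy=-1->C
  (4,6):dx=+2,dy=+5->C; (4,7):dx=+6,dy=+8->C; (5,6):dx=+3,dy=+6->C; (5,7):dx=+7,dy=+9->C
  (6,7):dx=+4,dy=+3->C
Step 2: C = 21, D = 0, total pairs = 21.
Step 3: tau = (C - D)/(n(n-1)/2) = (21 - 0)/21 = 1.000000.
Step 4: Exact two-sided p-value (enumerate n! = 5040 permutations of y under H0): p = 0.000397.
Step 5: alpha = 0.05. reject H0.

tau_b = 1.0000 (C=21, D=0), p = 0.000397, reject H0.


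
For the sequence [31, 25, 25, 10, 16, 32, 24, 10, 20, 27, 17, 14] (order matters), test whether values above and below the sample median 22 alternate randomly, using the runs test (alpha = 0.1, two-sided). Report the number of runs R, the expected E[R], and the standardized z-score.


Step 1: Compute median = 22; label A = above, B = below.
Labels in order: AAABBAABBABB  (n_A = 6, n_B = 6)
Step 2: Count runs R = 6.
Step 3: Under H0 (random ordering), E[R] = 2*n_A*n_B/(n_A+n_B) + 1 = 2*6*6/12 + 1 = 7.0000.
        Var[R] = 2*n_A*n_B*(2*n_A*n_B - n_A - n_B) / ((n_A+n_B)^2 * (n_A+n_B-1)) = 4320/1584 = 2.7273.
        SD[R] = 1.6514.
Step 4: Continuity-corrected z = (R + 0.5 - E[R]) / SD[R] = (6 + 0.5 - 7.0000) / 1.6514 = -0.3028.
Step 5: Two-sided p-value via normal approximation = 2*(1 - Phi(|z|)) = 0.762069.
Step 6: alpha = 0.1. fail to reject H0.

R = 6, z = -0.3028, p = 0.762069, fail to reject H0.


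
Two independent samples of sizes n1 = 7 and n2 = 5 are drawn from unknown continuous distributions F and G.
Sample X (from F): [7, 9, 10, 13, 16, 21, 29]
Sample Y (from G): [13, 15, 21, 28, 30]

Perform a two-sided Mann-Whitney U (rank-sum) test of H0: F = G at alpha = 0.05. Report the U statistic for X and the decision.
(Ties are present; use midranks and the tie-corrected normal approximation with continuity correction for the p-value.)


Step 1: Combine and sort all 12 observations; assign midranks.
sorted (value, group): (7,X), (9,X), (10,X), (13,X), (13,Y), (15,Y), (16,X), (21,X), (21,Y), (28,Y), (29,X), (30,Y)
ranks: 7->1, 9->2, 10->3, 13->4.5, 13->4.5, 15->6, 16->7, 21->8.5, 21->8.5, 28->10, 29->11, 30->12
Step 2: Rank sum for X: R1 = 1 + 2 + 3 + 4.5 + 7 + 8.5 + 11 = 37.
Step 3: U_X = R1 - n1(n1+1)/2 = 37 - 7*8/2 = 37 - 28 = 9.
       U_Y = n1*n2 - U_X = 35 - 9 = 26.
Step 4: Ties are present, so use the tie-corrected normal approximation (with continuity correction) for the p-value.
Step 5: p-value = 0.192314; compare to alpha = 0.05. fail to reject H0.

U_X = 9, p = 0.192314, fail to reject H0 at alpha = 0.05.


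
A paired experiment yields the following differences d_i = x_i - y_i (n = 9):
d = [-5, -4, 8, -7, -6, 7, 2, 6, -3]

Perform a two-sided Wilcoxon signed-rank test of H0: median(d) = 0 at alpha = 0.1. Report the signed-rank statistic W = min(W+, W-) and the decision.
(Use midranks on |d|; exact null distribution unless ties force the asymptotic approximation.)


Step 1: Drop any zero differences (none here) and take |d_i|.
|d| = [5, 4, 8, 7, 6, 7, 2, 6, 3]
Step 2: Midrank |d_i| (ties get averaged ranks).
ranks: |5|->4, |4|->3, |8|->9, |7|->7.5, |6|->5.5, |7|->7.5, |2|->1, |6|->5.5, |3|->2
Step 3: Attach original signs; sum ranks with positive sign and with negative sign.
W+ = 9 + 7.5 + 1 + 5.5 = 23
W- = 4 + 3 + 7.5 + 5.5 + 2 = 22
(Check: W+ + W- = 45 should equal n(n+1)/2 = 45.)
Step 4: Test statistic W = min(W+, W-) = 22.
Step 5: Ties in |d|, so use the tie-corrected normal approximation.
        E[W] = n(n+1)/4 = 9*10/4 = 22.5.
        Tie groups: |d|=6 (t=2), |d|=7 (t=2); sum(t^3 - t) = 12.
        Var[W] = n(n+1)(2n+1)/24 - sum(t^3-t)/48 = 1710/24 - 12/48 = 71.
        z = (W - E[W]) / sqrt(Var[W]) = (22 - 22.5) / 8.4261 = -0.0593.
        Two-sided p = 2*Phi(z) = 0.952682.
Step 6: alpha = 0.1. fail to reject H0.

W+ = 23, W- = 22, W = min = 22, p = 0.952682, fail to reject H0.


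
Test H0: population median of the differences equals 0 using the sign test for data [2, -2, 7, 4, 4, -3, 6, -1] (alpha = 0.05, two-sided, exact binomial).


Step 1: Discard zero differences. Original n = 8; n_eff = number of nonzero differences = 8.
Nonzero differences (with sign): +2, -2, +7, +4, +4, -3, +6, -1
Step 2: Count signs: positive = 5, negative = 3.
Step 3: Under H0: P(positive) = 0.5, so the number of positives S ~ Bin(8, 0.5).
Step 4: Two-sided exact p-value = sum of Bin(8,0.5) probabilities at or below the observed probability = 0.726562.
Step 5: alpha = 0.05. fail to reject H0.

n_eff = 8, pos = 5, neg = 3, p = 0.726562, fail to reject H0.


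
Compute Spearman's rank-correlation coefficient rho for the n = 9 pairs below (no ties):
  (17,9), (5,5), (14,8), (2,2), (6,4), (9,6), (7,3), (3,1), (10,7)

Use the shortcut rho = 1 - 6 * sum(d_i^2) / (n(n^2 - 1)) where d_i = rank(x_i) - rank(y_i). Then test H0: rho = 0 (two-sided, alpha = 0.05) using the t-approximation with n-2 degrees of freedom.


Step 1: Rank x and y separately (midranks; no ties here).
rank(x): 17->9, 5->3, 14->8, 2->1, 6->4, 9->6, 7->5, 3->2, 10->7
rank(y): 9->9, 5->5, 8->8, 2->2, 4->4, 6->6, 3->3, 1->1, 7->7
Step 2: d_i = R_x(i) - R_y(i); compute d_i^2.
  (9-9)^2=0, (3-5)^2=4, (8-8)^2=0, (1-2)^2=1, (4-4)^2=0, (6-6)^2=0, (5-3)^2=4, (2-1)^2=1, (7-7)^2=0
sum(d^2) = 10.
Step 3: rho = 1 - 6*10 / (9*(9^2 - 1)) = 1 - 60/720 = 0.916667.
Step 4: Under H0, t = rho * sqrt((n-2)/(1-rho^2)) = 6.0685 ~ t(7).
Step 5: Two-sided p-value from the t-distribution with 7 df = 0.000507.
Step 6: alpha = 0.05. reject H0.

rho = 0.9167, p = 0.000507, reject H0 at alpha = 0.05.


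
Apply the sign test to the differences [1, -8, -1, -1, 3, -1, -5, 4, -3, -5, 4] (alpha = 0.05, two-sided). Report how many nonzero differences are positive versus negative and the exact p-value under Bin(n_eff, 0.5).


Step 1: Discard zero differences. Original n = 11; n_eff = number of nonzero differences = 11.
Nonzero differences (with sign): +1, -8, -1, -1, +3, -1, -5, +4, -3, -5, +4
Step 2: Count signs: positive = 4, negative = 7.
Step 3: Under H0: P(positive) = 0.5, so the number of positives S ~ Bin(11, 0.5).
Step 4: Two-sided exact p-value = sum of Bin(11,0.5) probabilities at or below the observed probability = 0.548828.
Step 5: alpha = 0.05. fail to reject H0.

n_eff = 11, pos = 4, neg = 7, p = 0.548828, fail to reject H0.


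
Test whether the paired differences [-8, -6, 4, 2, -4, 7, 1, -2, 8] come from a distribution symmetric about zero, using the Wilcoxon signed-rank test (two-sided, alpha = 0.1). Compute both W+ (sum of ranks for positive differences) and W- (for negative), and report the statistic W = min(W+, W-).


Step 1: Drop any zero differences (none here) and take |d_i|.
|d| = [8, 6, 4, 2, 4, 7, 1, 2, 8]
Step 2: Midrank |d_i| (ties get averaged ranks).
ranks: |8|->8.5, |6|->6, |4|->4.5, |2|->2.5, |4|->4.5, |7|->7, |1|->1, |2|->2.5, |8|->8.5
Step 3: Attach original signs; sum ranks with positive sign and with negative sign.
W+ = 4.5 + 2.5 + 7 + 1 + 8.5 = 23.5
W- = 8.5 + 6 + 4.5 + 2.5 = 21.5
(Check: W+ + W- = 45 should equal n(n+1)/2 = 45.)
Step 4: Test statistic W = min(W+, W-) = 21.5.
Step 5: Ties in |d|, so use the tie-corrected normal approximation.
        E[W] = n(n+1)/4 = 9*10/4 = 22.5.
        Tie groups: |d|=2 (t=2), |d|=4 (t=2), |d|=8 (t=2); sum(t^3 - t) = 18.
        Var[W] = n(n+1)(2n+1)/24 - sum(t^3-t)/48 = 1710/24 - 18/48 = 70.875.
        z = (W - E[W]) / sqrt(Var[W]) = (21.5 - 22.5) / 8.4187 = -0.1188.
        Two-sided p = 2*Phi(z) = 0.905447.
Step 6: alpha = 0.1. fail to reject H0.

W+ = 23.5, W- = 21.5, W = min = 21.5, p = 0.905447, fail to reject H0.


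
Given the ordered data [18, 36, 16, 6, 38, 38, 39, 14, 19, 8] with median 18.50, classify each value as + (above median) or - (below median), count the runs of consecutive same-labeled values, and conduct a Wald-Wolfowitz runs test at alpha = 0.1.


Step 1: Compute median = 18.50; label A = above, B = below.
Labels in order: BABBAAABAB  (n_A = 5, n_B = 5)
Step 2: Count runs R = 7.
Step 3: Under H0 (random ordering), E[R] = 2*n_A*n_B/(n_A+n_B) + 1 = 2*5*5/10 + 1 = 6.0000.
        Var[R] = 2*n_A*n_B*(2*n_A*n_B - n_A - n_B) / ((n_A+n_B)^2 * (n_A+n_B-1)) = 2000/900 = 2.2222.
        SD[R] = 1.4907.
Step 4: Continuity-corrected z = (R - 0.5 - E[R]) / SD[R] = (7 - 0.5 - 6.0000) / 1.4907 = 0.3354.
Step 5: Two-sided p-value via normal approximation = 2*(1 - Phi(|z|)) = 0.737316.
Step 6: alpha = 0.1. fail to reject H0.

R = 7, z = 0.3354, p = 0.737316, fail to reject H0.


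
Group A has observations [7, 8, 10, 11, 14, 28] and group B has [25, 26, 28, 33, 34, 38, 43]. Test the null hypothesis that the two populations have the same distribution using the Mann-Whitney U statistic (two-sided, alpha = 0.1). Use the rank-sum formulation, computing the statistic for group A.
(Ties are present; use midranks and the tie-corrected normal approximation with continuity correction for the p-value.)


Step 1: Combine and sort all 13 observations; assign midranks.
sorted (value, group): (7,X), (8,X), (10,X), (11,X), (14,X), (25,Y), (26,Y), (28,X), (28,Y), (33,Y), (34,Y), (38,Y), (43,Y)
ranks: 7->1, 8->2, 10->3, 11->4, 14->5, 25->6, 26->7, 28->8.5, 28->8.5, 33->10, 34->11, 38->12, 43->13
Step 2: Rank sum for X: R1 = 1 + 2 + 3 + 4 + 5 + 8.5 = 23.5.
Step 3: U_X = R1 - n1(n1+1)/2 = 23.5 - 6*7/2 = 23.5 - 21 = 2.5.
       U_Y = n1*n2 - U_X = 42 - 2.5 = 39.5.
Step 4: Ties are present, so use the tie-corrected normal approximation (with continuity correction) for the p-value.
Step 5: p-value = 0.010025; compare to alpha = 0.1. reject H0.

U_X = 2.5, p = 0.010025, reject H0 at alpha = 0.1.


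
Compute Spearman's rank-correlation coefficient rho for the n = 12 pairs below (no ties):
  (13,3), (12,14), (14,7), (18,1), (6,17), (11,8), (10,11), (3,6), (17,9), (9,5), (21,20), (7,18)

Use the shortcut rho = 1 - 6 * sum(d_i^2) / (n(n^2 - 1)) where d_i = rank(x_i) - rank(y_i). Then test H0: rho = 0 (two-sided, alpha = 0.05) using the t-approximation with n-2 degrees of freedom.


Step 1: Rank x and y separately (midranks; no ties here).
rank(x): 13->8, 12->7, 14->9, 18->11, 6->2, 11->6, 10->5, 3->1, 17->10, 9->4, 21->12, 7->3
rank(y): 3->2, 14->9, 7->5, 1->1, 17->10, 8->6, 11->8, 6->4, 9->7, 5->3, 20->12, 18->11
Step 2: d_i = R_x(i) - R_y(i); compute d_i^2.
  (8-2)^2=36, (7-9)^2=4, (9-5)^2=16, (11-1)^2=100, (2-10)^2=64, (6-6)^2=0, (5-8)^2=9, (1-4)^2=9, (10-7)^2=9, (4-3)^2=1, (12-12)^2=0, (3-11)^2=64
sum(d^2) = 312.
Step 3: rho = 1 - 6*312 / (12*(12^2 - 1)) = 1 - 1872/1716 = -0.090909.
Step 4: Under H0, t = rho * sqrt((n-2)/(1-rho^2)) = -0.2887 ~ t(10).
Step 5: Two-sided p-value from the t-distribution with 10 df = 0.778725.
Step 6: alpha = 0.05. fail to reject H0.

rho = -0.0909, p = 0.778725, fail to reject H0 at alpha = 0.05.


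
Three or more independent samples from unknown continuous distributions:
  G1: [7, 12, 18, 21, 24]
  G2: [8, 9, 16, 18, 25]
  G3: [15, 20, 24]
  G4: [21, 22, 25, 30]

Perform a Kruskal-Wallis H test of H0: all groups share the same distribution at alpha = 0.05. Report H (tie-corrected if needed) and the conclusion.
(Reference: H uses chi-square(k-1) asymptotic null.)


Step 1: Combine all N = 17 observations and assign midranks.
sorted (value, group, rank): (7,G1,1), (8,G2,2), (9,G2,3), (12,G1,4), (15,G3,5), (16,G2,6), (18,G1,7.5), (18,G2,7.5), (20,G3,9), (21,G1,10.5), (21,G4,10.5), (22,G4,12), (24,G1,13.5), (24,G3,13.5), (25,G2,15.5), (25,G4,15.5), (30,G4,17)
Step 2: Sum ranks within each group.
R_1 = 36.5 (n_1 = 5)
R_2 = 34 (n_2 = 5)
R_3 = 27.5 (n_3 = 3)
R_4 = 55 (n_4 = 4)
Step 3: H = 12/(N(N+1)) * sum(R_i^2/n_i) - 3(N+1)
     = 12/(17*18) * (36.5^2/5 + 34^2/5 + 27.5^2/3 + 55^2/4) - 3*18
     = 0.039216 * 1505.98 - 54
     = 5.058170.
Step 4: Ties present; correction factor C = 1 - 24/(17^3 - 17) = 0.995098. Corrected H = 5.058170 / 0.995098 = 5.083087.
Step 5: Under H0, H ~ chi^2(3); p-value = 0.165813.
Step 6: alpha = 0.05. fail to reject H0.

H = 5.0831, df = 3, p = 0.165813, fail to reject H0.


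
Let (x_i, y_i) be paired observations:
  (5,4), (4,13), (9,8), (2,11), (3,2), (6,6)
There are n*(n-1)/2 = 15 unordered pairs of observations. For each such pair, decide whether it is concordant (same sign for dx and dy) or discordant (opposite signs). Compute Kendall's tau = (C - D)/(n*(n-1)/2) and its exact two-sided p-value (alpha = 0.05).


Step 1: Enumerate the 15 unordered pairs (i,j) with i<j and classify each by sign(x_j-x_i) * sign(y_j-y_i).
  (1,2):dx=-1,dy=+9->D; (1,3):dx=+4,dy=+4->C; (1,4):dx=-3,dy=+7->D; (1,5):dx=-2,dy=-2->C
  (1,6):dx=+1,dy=+2->C; (2,3):dx=+5,dy=-5->D; (2,4):dx=-2,dy=-2->C; (2,5):dx=-1,dy=-11->C
  (2,6):dx=+2,dy=-7->D; (3,4):dx=-7,dy=+3->D; (3,5):dx=-6,dy=-6->C; (3,6):dx=-3,dy=-2->C
  (4,5):dx=+1,dy=-9->D; (4,6):dx=+4,dy=-5->D; (5,6):dx=+3,dy=+4->C
Step 2: C = 8, D = 7, total pairs = 15.
Step 3: tau = (C - D)/(n(n-1)/2) = (8 - 7)/15 = 0.066667.
Step 4: Exact two-sided p-value (enumerate n! = 720 permutations of y under H0): p = 1.000000.
Step 5: alpha = 0.05. fail to reject H0.

tau_b = 0.0667 (C=8, D=7), p = 1.000000, fail to reject H0.


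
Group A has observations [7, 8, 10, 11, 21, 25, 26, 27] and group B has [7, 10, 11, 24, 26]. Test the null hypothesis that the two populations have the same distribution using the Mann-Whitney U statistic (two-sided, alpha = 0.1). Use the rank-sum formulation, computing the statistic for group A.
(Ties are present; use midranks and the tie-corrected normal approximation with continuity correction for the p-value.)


Step 1: Combine and sort all 13 observations; assign midranks.
sorted (value, group): (7,X), (7,Y), (8,X), (10,X), (10,Y), (11,X), (11,Y), (21,X), (24,Y), (25,X), (26,X), (26,Y), (27,X)
ranks: 7->1.5, 7->1.5, 8->3, 10->4.5, 10->4.5, 11->6.5, 11->6.5, 21->8, 24->9, 25->10, 26->11.5, 26->11.5, 27->13
Step 2: Rank sum for X: R1 = 1.5 + 3 + 4.5 + 6.5 + 8 + 10 + 11.5 + 13 = 58.
Step 3: U_X = R1 - n1(n1+1)/2 = 58 - 8*9/2 = 58 - 36 = 22.
       U_Y = n1*n2 - U_X = 40 - 22 = 18.
Step 4: Ties are present, so use the tie-corrected normal approximation (with continuity correction) for the p-value.
Step 5: p-value = 0.825253; compare to alpha = 0.1. fail to reject H0.

U_X = 22, p = 0.825253, fail to reject H0 at alpha = 0.1.


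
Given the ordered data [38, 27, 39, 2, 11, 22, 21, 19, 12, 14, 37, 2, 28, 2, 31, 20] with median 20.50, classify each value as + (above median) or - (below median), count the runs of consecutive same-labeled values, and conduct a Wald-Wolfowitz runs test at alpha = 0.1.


Step 1: Compute median = 20.50; label A = above, B = below.
Labels in order: AAABBAABBBABABAB  (n_A = 8, n_B = 8)
Step 2: Count runs R = 10.
Step 3: Under H0 (random ordering), E[R] = 2*n_A*n_B/(n_A+n_B) + 1 = 2*8*8/16 + 1 = 9.0000.
        Var[R] = 2*n_A*n_B*(2*n_A*n_B - n_A - n_B) / ((n_A+n_B)^2 * (n_A+n_B-1)) = 14336/3840 = 3.7333.
        SD[R] = 1.9322.
Step 4: Continuity-corrected z = (R - 0.5 - E[R]) / SD[R] = (10 - 0.5 - 9.0000) / 1.9322 = 0.2588.
Step 5: Two-sided p-value via normal approximation = 2*(1 - Phi(|z|)) = 0.795809.
Step 6: alpha = 0.1. fail to reject H0.

R = 10, z = 0.2588, p = 0.795809, fail to reject H0.


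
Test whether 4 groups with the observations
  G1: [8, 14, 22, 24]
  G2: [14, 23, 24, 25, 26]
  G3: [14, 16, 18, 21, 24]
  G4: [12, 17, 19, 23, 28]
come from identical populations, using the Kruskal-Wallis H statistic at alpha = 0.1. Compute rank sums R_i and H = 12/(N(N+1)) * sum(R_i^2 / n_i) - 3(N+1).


Step 1: Combine all N = 19 observations and assign midranks.
sorted (value, group, rank): (8,G1,1), (12,G4,2), (14,G1,4), (14,G2,4), (14,G3,4), (16,G3,6), (17,G4,7), (18,G3,8), (19,G4,9), (21,G3,10), (22,G1,11), (23,G2,12.5), (23,G4,12.5), (24,G1,15), (24,G2,15), (24,G3,15), (25,G2,17), (26,G2,18), (28,G4,19)
Step 2: Sum ranks within each group.
R_1 = 31 (n_1 = 4)
R_2 = 66.5 (n_2 = 5)
R_3 = 43 (n_3 = 5)
R_4 = 49.5 (n_4 = 5)
Step 3: H = 12/(N(N+1)) * sum(R_i^2/n_i) - 3(N+1)
     = 12/(19*20) * (31^2/4 + 66.5^2/5 + 43^2/5 + 49.5^2/5) - 3*20
     = 0.031579 * 1984.55 - 60
     = 2.670000.
Step 4: Ties present; correction factor C = 1 - 54/(19^3 - 19) = 0.992105. Corrected H = 2.670000 / 0.992105 = 2.691247.
Step 5: Under H0, H ~ chi^2(3); p-value = 0.441717.
Step 6: alpha = 0.1. fail to reject H0.

H = 2.6912, df = 3, p = 0.441717, fail to reject H0.


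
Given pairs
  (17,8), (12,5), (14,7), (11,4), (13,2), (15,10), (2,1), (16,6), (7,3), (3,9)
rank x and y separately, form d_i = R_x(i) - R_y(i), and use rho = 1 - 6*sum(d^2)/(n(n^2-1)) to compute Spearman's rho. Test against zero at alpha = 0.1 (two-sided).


Step 1: Rank x and y separately (midranks; no ties here).
rank(x): 17->10, 12->5, 14->7, 11->4, 13->6, 15->8, 2->1, 16->9, 7->3, 3->2
rank(y): 8->8, 5->5, 7->7, 4->4, 2->2, 10->10, 1->1, 6->6, 3->3, 9->9
Step 2: d_i = R_x(i) - R_y(i); compute d_i^2.
  (10-8)^2=4, (5-5)^2=0, (7-7)^2=0, (4-4)^2=0, (6-2)^2=16, (8-10)^2=4, (1-1)^2=0, (9-6)^2=9, (3-3)^2=0, (2-9)^2=49
sum(d^2) = 82.
Step 3: rho = 1 - 6*82 / (10*(10^2 - 1)) = 1 - 492/990 = 0.503030.
Step 4: Under H0, t = rho * sqrt((n-2)/(1-rho^2)) = 1.6462 ~ t(8).
Step 5: Two-sided p-value from the t-distribution with 8 df = 0.138334.
Step 6: alpha = 0.1. fail to reject H0.

rho = 0.5030, p = 0.138334, fail to reject H0 at alpha = 0.1.


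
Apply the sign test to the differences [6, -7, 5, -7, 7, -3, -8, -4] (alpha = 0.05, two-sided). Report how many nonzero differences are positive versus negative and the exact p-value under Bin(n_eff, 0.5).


Step 1: Discard zero differences. Original n = 8; n_eff = number of nonzero differences = 8.
Nonzero differences (with sign): +6, -7, +5, -7, +7, -3, -8, -4
Step 2: Count signs: positive = 3, negative = 5.
Step 3: Under H0: P(positive) = 0.5, so the number of positives S ~ Bin(8, 0.5).
Step 4: Two-sided exact p-value = sum of Bin(8,0.5) probabilities at or below the observed probability = 0.726562.
Step 5: alpha = 0.05. fail to reject H0.

n_eff = 8, pos = 3, neg = 5, p = 0.726562, fail to reject H0.


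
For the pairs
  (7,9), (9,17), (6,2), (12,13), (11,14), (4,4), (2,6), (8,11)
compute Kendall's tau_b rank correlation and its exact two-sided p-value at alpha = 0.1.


Step 1: Enumerate the 28 unordered pairs (i,j) with i<j and classify each by sign(x_j-x_i) * sign(y_j-y_i).
  (1,2):dx=+2,dy=+8->C; (1,3):dx=-1,dy=-7->C; (1,4):dx=+5,dy=+4->C; (1,5):dx=+4,dy=+5->C
  (1,6):dx=-3,dy=-5->C; (1,7):dx=-5,dy=-3->C; (1,8):dx=+1,dy=+2->C; (2,3):dx=-3,dy=-15->C
  (2,4):dx=+3,dy=-4->D; (2,5):dx=+2,dy=-3->D; (2,6):dx=-5,dy=-13->C; (2,7):dx=-7,dy=-11->C
  (2,8):dx=-1,dy=-6->C; (3,4):dx=+6,dy=+11->C; (3,5):dx=+5,dy=+12->C; (3,6):dx=-2,dy=+2->D
  (3,7):dx=-4,dy=+4->D; (3,8):dx=+2,dy=+9->C; (4,5):dx=-1,dy=+1->D; (4,6):dx=-8,dy=-9->C
  (4,7):dx=-10,dy=-7->C; (4,8):dx=-4,dy=-2->C; (5,6):dx=-7,dy=-10->C; (5,7):dx=-9,dy=-8->C
  (5,8):dx=-3,dy=-3->C; (6,7):dx=-2,dy=+2->D; (6,8):dx=+4,dy=+7->C; (7,8):dx=+6,dy=+5->C
Step 2: C = 22, D = 6, total pairs = 28.
Step 3: tau = (C - D)/(n(n-1)/2) = (22 - 6)/28 = 0.571429.
Step 4: Exact two-sided p-value (enumerate n! = 40320 permutations of y under H0): p = 0.061012.
Step 5: alpha = 0.1. reject H0.

tau_b = 0.5714 (C=22, D=6), p = 0.061012, reject H0.


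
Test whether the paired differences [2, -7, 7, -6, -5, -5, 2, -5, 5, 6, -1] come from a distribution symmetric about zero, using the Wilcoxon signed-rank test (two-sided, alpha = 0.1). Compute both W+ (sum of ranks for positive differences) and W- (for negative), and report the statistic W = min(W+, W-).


Step 1: Drop any zero differences (none here) and take |d_i|.
|d| = [2, 7, 7, 6, 5, 5, 2, 5, 5, 6, 1]
Step 2: Midrank |d_i| (ties get averaged ranks).
ranks: |2|->2.5, |7|->10.5, |7|->10.5, |6|->8.5, |5|->5.5, |5|->5.5, |2|->2.5, |5|->5.5, |5|->5.5, |6|->8.5, |1|->1
Step 3: Attach original signs; sum ranks with positive sign and with negative sign.
W+ = 2.5 + 10.5 + 2.5 + 5.5 + 8.5 = 29.5
W- = 10.5 + 8.5 + 5.5 + 5.5 + 5.5 + 1 = 36.5
(Check: W+ + W- = 66 should equal n(n+1)/2 = 66.)
Step 4: Test statistic W = min(W+, W-) = 29.5.
Step 5: Ties in |d|, so use the tie-corrected normal approximation.
        E[W] = n(n+1)/4 = 11*12/4 = 33.
        Tie groups: |d|=2 (t=2), |d|=5 (t=4), |d|=6 (t=2), |d|=7 (t=2); sum(t^3 - t) = 78.
        Var[W] = n(n+1)(2n+1)/24 - sum(t^3-t)/48 = 3036/24 - 78/48 = 124.875.
        z = (W - E[W]) / sqrt(Var[W]) = (29.5 - 33) / 11.1747 = -0.3132.
        Two-sided p = 2*Phi(z) = 0.754124.
Step 6: alpha = 0.1. fail to reject H0.

W+ = 29.5, W- = 36.5, W = min = 29.5, p = 0.754124, fail to reject H0.


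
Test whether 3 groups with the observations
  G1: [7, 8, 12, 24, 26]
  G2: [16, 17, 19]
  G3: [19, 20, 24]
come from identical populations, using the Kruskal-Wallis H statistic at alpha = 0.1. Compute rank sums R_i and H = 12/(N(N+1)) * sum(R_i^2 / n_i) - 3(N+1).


Step 1: Combine all N = 11 observations and assign midranks.
sorted (value, group, rank): (7,G1,1), (8,G1,2), (12,G1,3), (16,G2,4), (17,G2,5), (19,G2,6.5), (19,G3,6.5), (20,G3,8), (24,G1,9.5), (24,G3,9.5), (26,G1,11)
Step 2: Sum ranks within each group.
R_1 = 26.5 (n_1 = 5)
R_2 = 15.5 (n_2 = 3)
R_3 = 24 (n_3 = 3)
Step 3: H = 12/(N(N+1)) * sum(R_i^2/n_i) - 3(N+1)
     = 12/(11*12) * (26.5^2/5 + 15.5^2/3 + 24^2/3) - 3*12
     = 0.090909 * 412.533 - 36
     = 1.503030.
Step 4: Ties present; correction factor C = 1 - 12/(11^3 - 11) = 0.990909. Corrected H = 1.503030 / 0.990909 = 1.516820.
Step 5: Under H0, H ~ chi^2(2); p-value = 0.468411.
Step 6: alpha = 0.1. fail to reject H0.

H = 1.5168, df = 2, p = 0.468411, fail to reject H0.


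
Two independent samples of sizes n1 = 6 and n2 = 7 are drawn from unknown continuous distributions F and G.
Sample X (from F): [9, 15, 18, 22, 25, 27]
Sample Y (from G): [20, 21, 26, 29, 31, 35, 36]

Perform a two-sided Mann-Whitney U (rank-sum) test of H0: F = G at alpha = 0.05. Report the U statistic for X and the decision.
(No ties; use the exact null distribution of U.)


Step 1: Combine and sort all 13 observations; assign midranks.
sorted (value, group): (9,X), (15,X), (18,X), (20,Y), (21,Y), (22,X), (25,X), (26,Y), (27,X), (29,Y), (31,Y), (35,Y), (36,Y)
ranks: 9->1, 15->2, 18->3, 20->4, 21->5, 22->6, 25->7, 26->8, 27->9, 29->10, 31->11, 35->12, 36->13
Step 2: Rank sum for X: R1 = 1 + 2 + 3 + 6 + 7 + 9 = 28.
Step 3: U_X = R1 - n1(n1+1)/2 = 28 - 6*7/2 = 28 - 21 = 7.
       U_Y = n1*n2 - U_X = 42 - 7 = 35.
Step 4: No ties, so the exact null distribution of U (based on enumerating the C(13,6) = 1716 equally likely rank assignments) gives the two-sided p-value.
Step 5: p-value = 0.051282; compare to alpha = 0.05. fail to reject H0.

U_X = 7, p = 0.051282, fail to reject H0 at alpha = 0.05.


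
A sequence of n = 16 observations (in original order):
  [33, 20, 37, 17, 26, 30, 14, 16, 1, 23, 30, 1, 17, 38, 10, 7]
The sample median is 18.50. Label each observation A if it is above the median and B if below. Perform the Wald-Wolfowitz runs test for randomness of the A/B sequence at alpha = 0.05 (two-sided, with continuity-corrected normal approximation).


Step 1: Compute median = 18.50; label A = above, B = below.
Labels in order: AAABAABBBAABBABB  (n_A = 8, n_B = 8)
Step 2: Count runs R = 8.
Step 3: Under H0 (random ordering), E[R] = 2*n_A*n_B/(n_A+n_B) + 1 = 2*8*8/16 + 1 = 9.0000.
        Var[R] = 2*n_A*n_B*(2*n_A*n_B - n_A - n_B) / ((n_A+n_B)^2 * (n_A+n_B-1)) = 14336/3840 = 3.7333.
        SD[R] = 1.9322.
Step 4: Continuity-corrected z = (R + 0.5 - E[R]) / SD[R] = (8 + 0.5 - 9.0000) / 1.9322 = -0.2588.
Step 5: Two-sided p-value via normal approximation = 2*(1 - Phi(|z|)) = 0.795809.
Step 6: alpha = 0.05. fail to reject H0.

R = 8, z = -0.2588, p = 0.795809, fail to reject H0.


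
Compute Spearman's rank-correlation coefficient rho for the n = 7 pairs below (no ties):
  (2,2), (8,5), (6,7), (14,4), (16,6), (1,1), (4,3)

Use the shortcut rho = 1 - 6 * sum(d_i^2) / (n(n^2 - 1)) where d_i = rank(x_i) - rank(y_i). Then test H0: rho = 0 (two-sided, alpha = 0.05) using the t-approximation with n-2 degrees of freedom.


Step 1: Rank x and y separately (midranks; no ties here).
rank(x): 2->2, 8->5, 6->4, 14->6, 16->7, 1->1, 4->3
rank(y): 2->2, 5->5, 7->7, 4->4, 6->6, 1->1, 3->3
Step 2: d_i = R_x(i) - R_y(i); compute d_i^2.
  (2-2)^2=0, (5-5)^2=0, (4-7)^2=9, (6-4)^2=4, (7-6)^2=1, (1-1)^2=0, (3-3)^2=0
sum(d^2) = 14.
Step 3: rho = 1 - 6*14 / (7*(7^2 - 1)) = 1 - 84/336 = 0.750000.
Step 4: Under H0, t = rho * sqrt((n-2)/(1-rho^2)) = 2.5355 ~ t(5).
Step 5: Two-sided p-value from the t-distribution with 5 df = 0.052181.
Step 6: alpha = 0.05. fail to reject H0.

rho = 0.7500, p = 0.052181, fail to reject H0 at alpha = 0.05.


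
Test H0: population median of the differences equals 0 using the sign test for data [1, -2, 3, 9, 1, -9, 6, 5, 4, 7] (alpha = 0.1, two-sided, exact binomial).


Step 1: Discard zero differences. Original n = 10; n_eff = number of nonzero differences = 10.
Nonzero differences (with sign): +1, -2, +3, +9, +1, -9, +6, +5, +4, +7
Step 2: Count signs: positive = 8, negative = 2.
Step 3: Under H0: P(positive) = 0.5, so the number of positives S ~ Bin(10, 0.5).
Step 4: Two-sided exact p-value = sum of Bin(10,0.5) probabilities at or below the observed probability = 0.109375.
Step 5: alpha = 0.1. fail to reject H0.

n_eff = 10, pos = 8, neg = 2, p = 0.109375, fail to reject H0.


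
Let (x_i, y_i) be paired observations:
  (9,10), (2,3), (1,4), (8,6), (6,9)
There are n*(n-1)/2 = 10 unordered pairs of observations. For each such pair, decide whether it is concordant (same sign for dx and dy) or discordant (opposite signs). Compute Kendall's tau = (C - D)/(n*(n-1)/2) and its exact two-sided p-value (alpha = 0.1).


Step 1: Enumerate the 10 unordered pairs (i,j) with i<j and classify each by sign(x_j-x_i) * sign(y_j-y_i).
  (1,2):dx=-7,dy=-7->C; (1,3):dx=-8,dy=-6->C; (1,4):dx=-1,dy=-4->C; (1,5):dx=-3,dy=-1->C
  (2,3):dx=-1,dy=+1->D; (2,4):dx=+6,dy=+3->C; (2,5):dx=+4,dy=+6->C; (3,4):dx=+7,dy=+2->C
  (3,5):dx=+5,dy=+5->C; (4,5):dx=-2,dy=+3->D
Step 2: C = 8, D = 2, total pairs = 10.
Step 3: tau = (C - D)/(n(n-1)/2) = (8 - 2)/10 = 0.600000.
Step 4: Exact two-sided p-value (enumerate n! = 120 permutations of y under H0): p = 0.233333.
Step 5: alpha = 0.1. fail to reject H0.

tau_b = 0.6000 (C=8, D=2), p = 0.233333, fail to reject H0.


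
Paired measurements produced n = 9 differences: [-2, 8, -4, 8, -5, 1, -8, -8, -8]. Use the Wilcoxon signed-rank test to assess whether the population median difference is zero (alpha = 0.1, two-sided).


Step 1: Drop any zero differences (none here) and take |d_i|.
|d| = [2, 8, 4, 8, 5, 1, 8, 8, 8]
Step 2: Midrank |d_i| (ties get averaged ranks).
ranks: |2|->2, |8|->7, |4|->3, |8|->7, |5|->4, |1|->1, |8|->7, |8|->7, |8|->7
Step 3: Attach original signs; sum ranks with positive sign and with negative sign.
W+ = 7 + 7 + 1 = 15
W- = 2 + 3 + 4 + 7 + 7 + 7 = 30
(Check: W+ + W- = 45 should equal n(n+1)/2 = 45.)
Step 4: Test statistic W = min(W+, W-) = 15.
Step 5: Ties in |d|, so use the tie-corrected normal approximation.
        E[W] = n(n+1)/4 = 9*10/4 = 22.5.
        Tie groups: |d|=8 (t=5); sum(t^3 - t) = 120.
        Var[W] = n(n+1)(2n+1)/24 - sum(t^3-t)/48 = 1710/24 - 120/48 = 68.75.
        z = (W - E[W]) / sqrt(Var[W]) = (15 - 22.5) / 8.2916 = -0.9045.
        Two-sided p = 2*Phi(z) = 0.365712.
Step 6: alpha = 0.1. fail to reject H0.

W+ = 15, W- = 30, W = min = 15, p = 0.365712, fail to reject H0.
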